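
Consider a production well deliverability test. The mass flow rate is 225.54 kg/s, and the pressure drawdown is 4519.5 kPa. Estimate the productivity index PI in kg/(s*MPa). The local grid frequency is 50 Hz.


PI = mdot * 1000 / dP
PI = 225.54 * 1000 / 4519.5
PI = 49.904 kg/(s*MPa)


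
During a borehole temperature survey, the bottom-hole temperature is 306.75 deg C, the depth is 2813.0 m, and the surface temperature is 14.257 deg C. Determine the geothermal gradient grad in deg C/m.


grad = (T_d - T_surf) / d * 1000
grad = (306.75 - 14.257) / 2813.0 * 1000
grad = 103.9790 deg C/km
Convert: 103.9790 deg C/km * 0.001 = 0.10398 deg C/m
grad = 0.10398 deg C/m


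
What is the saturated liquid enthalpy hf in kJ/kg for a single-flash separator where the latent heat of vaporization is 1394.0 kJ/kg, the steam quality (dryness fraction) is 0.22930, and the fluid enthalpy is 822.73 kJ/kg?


hf = h - x * hfg
hf = 822.73 - 0.22930 * 1394.0
hf = 503.09 kJ/kg


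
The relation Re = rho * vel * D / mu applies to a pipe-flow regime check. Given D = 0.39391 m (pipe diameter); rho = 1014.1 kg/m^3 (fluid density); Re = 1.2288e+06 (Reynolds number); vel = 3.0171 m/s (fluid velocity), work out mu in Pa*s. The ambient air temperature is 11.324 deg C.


mu = rho * vel * D / Re
mu = 1014.1 * 3.0171 * 0.39391 / 1.2288e+06
mu = 0.00098081 Pa*s


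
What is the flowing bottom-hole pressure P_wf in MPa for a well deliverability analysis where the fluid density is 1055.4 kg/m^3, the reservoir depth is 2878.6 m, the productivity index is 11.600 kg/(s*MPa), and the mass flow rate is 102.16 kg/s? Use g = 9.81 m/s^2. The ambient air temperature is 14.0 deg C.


Step 1: P_i = rho*g*h/1e6 = 1055.4*9.81*2878.6/1e6 = 29.80351 MPa
Step 2: P_wf = P_i - mdot/PI = 29.80351 - 102.16/11.6 = 20.997 MPa
P_wf = 20.997 MPa


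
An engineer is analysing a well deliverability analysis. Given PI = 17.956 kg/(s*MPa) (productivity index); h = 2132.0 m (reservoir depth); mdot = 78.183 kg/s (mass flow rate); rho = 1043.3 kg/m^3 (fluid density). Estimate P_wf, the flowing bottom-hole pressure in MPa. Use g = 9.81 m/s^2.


Step 1: P_i = rho*g*h/1e6 = 1043.3*9.81*2132.0/1e6 = 21.82054 MPa
Step 2: P_wf = P_i - mdot/PI = 21.82054 - 78.183/17.956 = 17.466 MPa
P_wf = 17.466 MPa


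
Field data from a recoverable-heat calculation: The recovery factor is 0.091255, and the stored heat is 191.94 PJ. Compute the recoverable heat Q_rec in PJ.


Q_rec = Q_s * RF
Q_rec = 191.94 * 0.091255
Q_rec = 17.515 PJ


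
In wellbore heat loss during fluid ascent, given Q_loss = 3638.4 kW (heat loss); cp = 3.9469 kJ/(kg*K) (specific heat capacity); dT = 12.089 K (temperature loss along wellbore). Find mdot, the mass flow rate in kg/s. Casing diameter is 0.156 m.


mdot = Q_loss / (cp * dT)
mdot = 3638.4 / (3.9469 * 12.089)
mdot = 76.254 kg/s


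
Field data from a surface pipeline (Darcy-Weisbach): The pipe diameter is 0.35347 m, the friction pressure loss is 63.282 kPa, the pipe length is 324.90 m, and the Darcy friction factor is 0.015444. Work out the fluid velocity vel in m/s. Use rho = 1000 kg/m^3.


vel = sqrt(dP*1000*2*D / (f*L*rho))
vel = sqrt(63.282*1000*2*0.35347 / (0.015444*324.90*1000))
vel = 2.9859 m/s


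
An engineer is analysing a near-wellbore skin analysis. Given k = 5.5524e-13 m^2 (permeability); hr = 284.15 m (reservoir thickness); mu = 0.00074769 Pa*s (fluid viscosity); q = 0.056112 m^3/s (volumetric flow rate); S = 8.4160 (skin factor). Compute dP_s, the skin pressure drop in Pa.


dP_s = S * q * mu / (2*pi*k*hr) / 1000
dP_s = 8.4160 * 0.056112 * 0.00074769 / (2*pi*5.5524e-13*284.15) / 1000
dP_s = 356.1843 kPa
Convert: 356.1843 kPa * 1000.0 = 3.5618e+05 Pa
dP_s = 3.5618e+05 Pa


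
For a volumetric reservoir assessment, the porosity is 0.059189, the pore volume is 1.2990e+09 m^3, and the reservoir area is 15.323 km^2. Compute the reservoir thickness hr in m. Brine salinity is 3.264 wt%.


hr = Vp / (A * 1e6 * phi)
hr = 1.2990e+09 / (15.323 * 1e6 * 0.059189)
hr = 1432.3 m


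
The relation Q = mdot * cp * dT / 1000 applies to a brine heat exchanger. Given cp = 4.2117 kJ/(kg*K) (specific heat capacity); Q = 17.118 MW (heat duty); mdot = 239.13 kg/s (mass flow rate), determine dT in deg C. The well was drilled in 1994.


dT = Q * 1000 / (mdot * cp)
dT = 17.118 * 1000 / (239.13 * 4.2117)
dT = 16.99658 K
Convert (temperature difference, 1 K = 1 deg C): 16.99658 K = 16.99658 deg C
dT = 16.997 deg C


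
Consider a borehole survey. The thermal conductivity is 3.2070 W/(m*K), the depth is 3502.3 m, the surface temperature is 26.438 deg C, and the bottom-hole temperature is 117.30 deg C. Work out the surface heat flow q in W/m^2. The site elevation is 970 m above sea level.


Step 1: grad = (T_d - T_surf)/d * 1000 = (117.3 - 26.438)/3502.3 * 1000 = 25.94352 deg C/km
Step 2: q = k * grad / 1000 = 3.207 * 25.94352 / 1000 = 0.083201 W/m^2
q = 0.083201 W/m^2


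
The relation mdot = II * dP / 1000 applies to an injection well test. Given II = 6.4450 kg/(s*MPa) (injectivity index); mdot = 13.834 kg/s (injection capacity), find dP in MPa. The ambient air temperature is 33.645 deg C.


dP = mdot * 1000 / II
dP = 13.834 * 1000 / 6.4450
dP = 2146.470 kPa
Convert: 2146.470 kPa * 0.001 = 2.1465 MPa
dP = 2.1465 MPa


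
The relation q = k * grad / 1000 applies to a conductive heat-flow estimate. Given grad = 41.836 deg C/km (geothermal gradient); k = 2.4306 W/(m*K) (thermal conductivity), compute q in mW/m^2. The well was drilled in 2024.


q = k * grad / 1000
q = 2.4306 * 41.836 / 1000
q = 0.1016866 W/m^2
Convert: 0.1016866 W/m^2 * 1000.0 = 101.69 mW/m^2
q = 101.69 mW/m^2


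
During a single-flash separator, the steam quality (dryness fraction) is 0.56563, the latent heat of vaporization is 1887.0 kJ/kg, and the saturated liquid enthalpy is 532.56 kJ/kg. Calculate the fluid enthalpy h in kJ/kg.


h = hf + x * hfg
h = 532.56 + 0.56563 * 1887.0
h = 1599.9 kJ/kg


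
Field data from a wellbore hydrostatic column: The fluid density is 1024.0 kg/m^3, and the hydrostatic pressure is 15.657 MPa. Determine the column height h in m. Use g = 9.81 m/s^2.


h = P * 1e6 / (g * rho)
h = 15.657 * 1e6 / (9.81 * 1024.0)
h = 1558.6 m


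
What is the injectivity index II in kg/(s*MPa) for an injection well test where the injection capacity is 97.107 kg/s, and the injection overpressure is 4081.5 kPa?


II = mdot * 1000 / dP
II = 97.107 * 1000 / 4081.5
II = 23.792 kg/(s*MPa)


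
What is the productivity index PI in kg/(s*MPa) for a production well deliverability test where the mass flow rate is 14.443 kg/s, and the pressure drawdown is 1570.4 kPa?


PI = mdot * 1000 / dP
PI = 14.443 * 1000 / 1570.4
PI = 9.1970 kg/(s*MPa)


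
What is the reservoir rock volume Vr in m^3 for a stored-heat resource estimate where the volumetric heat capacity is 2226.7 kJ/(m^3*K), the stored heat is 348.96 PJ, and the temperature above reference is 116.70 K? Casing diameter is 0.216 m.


Vr = Q_s * 1e12 / (rhoc * dT)
Vr = 348.96 * 1e12 / (2226.7 * 116.70)
Vr = 1.3429e+09 m^3


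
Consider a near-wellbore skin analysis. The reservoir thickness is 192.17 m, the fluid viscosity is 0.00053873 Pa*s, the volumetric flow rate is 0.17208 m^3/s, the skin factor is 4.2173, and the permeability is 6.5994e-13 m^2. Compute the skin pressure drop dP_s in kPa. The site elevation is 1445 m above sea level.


dP_s = S * q * mu / (2*pi*k*hr) / 1000
dP_s = 4.2173 * 0.17208 * 0.00053873 / (2*pi*6.5994e-13*192.17) / 1000
dP_s = 490.64 kPa


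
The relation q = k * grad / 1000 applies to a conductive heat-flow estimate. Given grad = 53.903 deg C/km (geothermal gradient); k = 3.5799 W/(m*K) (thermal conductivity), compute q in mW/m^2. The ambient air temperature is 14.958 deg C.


q = k * grad / 1000
q = 3.5799 * 53.903 / 1000
q = 0.1929673 W/m^2
Convert: 0.1929673 W/m^2 * 1000.0 = 192.97 mW/m^2
q = 192.97 mW/m^2


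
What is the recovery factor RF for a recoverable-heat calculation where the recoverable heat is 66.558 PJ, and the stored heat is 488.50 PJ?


RF = Q_rec / Q_s
RF = 66.558 / 488.50
RF = 0.13625


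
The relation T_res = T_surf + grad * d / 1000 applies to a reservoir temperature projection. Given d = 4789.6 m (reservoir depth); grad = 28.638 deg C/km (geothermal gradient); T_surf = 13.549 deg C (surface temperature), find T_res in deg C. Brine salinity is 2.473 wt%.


T_res = T_surf + grad * d / 1000
T_res = 13.549 + 28.638 * 4789.6 / 1000
T_res = 150.71 deg C


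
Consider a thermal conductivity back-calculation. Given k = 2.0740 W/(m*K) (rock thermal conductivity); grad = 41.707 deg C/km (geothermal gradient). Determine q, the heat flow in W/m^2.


q = k * grad / 1000
q = 2.0740 * 41.707 / 1000
q = 0.086500 W/m^2


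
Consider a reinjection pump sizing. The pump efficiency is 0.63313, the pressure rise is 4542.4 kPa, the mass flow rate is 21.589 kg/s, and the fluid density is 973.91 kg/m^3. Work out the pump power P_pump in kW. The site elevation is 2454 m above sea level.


P_pump = mdot * dP / (rho * eta)
P_pump = 21.589 * 4542.4 / (973.91 * 0.63313)
P_pump = 159.04 kW


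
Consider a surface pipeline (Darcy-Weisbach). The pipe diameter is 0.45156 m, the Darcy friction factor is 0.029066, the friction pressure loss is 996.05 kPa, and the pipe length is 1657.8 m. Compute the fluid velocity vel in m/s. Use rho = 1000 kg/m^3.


vel = sqrt(dP*1000*2*D / (f*L*rho))
vel = sqrt(996.05*1000*2*0.45156 / (0.029066*1657.8*1000))
vel = 4.3207 m/s


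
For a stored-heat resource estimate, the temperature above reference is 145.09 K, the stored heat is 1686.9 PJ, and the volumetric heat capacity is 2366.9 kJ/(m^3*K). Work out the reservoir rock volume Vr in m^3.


Vr = Q_s * 1e12 / (rhoc * dT)
Vr = 1686.9 * 1e12 / (2366.9 * 145.09)
Vr = 4.9122e+09 m^3


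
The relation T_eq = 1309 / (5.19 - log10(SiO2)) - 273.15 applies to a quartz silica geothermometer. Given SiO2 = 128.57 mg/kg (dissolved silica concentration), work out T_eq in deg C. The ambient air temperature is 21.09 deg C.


T_eq = 1309 / (5.19 - log10(SiO2)) - 273.15
T_eq = 1309 / (5.19 - log10(128.57)) - 273.15
T_eq = 151.73 deg C


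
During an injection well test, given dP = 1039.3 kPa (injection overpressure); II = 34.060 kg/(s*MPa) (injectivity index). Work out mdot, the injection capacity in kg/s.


mdot = II * dP / 1000
mdot = 34.060 * 1039.3 / 1000
mdot = 35.399 kg/s


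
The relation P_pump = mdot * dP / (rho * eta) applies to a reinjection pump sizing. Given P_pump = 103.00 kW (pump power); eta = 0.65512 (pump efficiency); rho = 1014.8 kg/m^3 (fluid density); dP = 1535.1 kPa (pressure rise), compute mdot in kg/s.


mdot = P_pump * rho * eta / dP
mdot = 103.00 * 1014.8 * 0.65512 / 1535.1
mdot = 44.607 kg/s


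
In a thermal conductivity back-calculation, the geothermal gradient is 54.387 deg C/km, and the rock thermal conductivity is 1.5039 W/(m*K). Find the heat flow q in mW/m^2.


q = k * grad / 1000
q = 1.5039 * 54.387 / 1000
q = 0.08179261 W/m^2
Convert: 0.08179261 W/m^2 * 1000.0 = 81.793 mW/m^2
q = 81.793 mW/m^2


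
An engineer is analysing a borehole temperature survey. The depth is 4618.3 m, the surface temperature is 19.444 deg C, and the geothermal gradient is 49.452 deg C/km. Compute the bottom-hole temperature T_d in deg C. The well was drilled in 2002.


T_d = T_surf + grad * d / 1000
T_d = 19.444 + 49.452 * 4618.3 / 1000
T_d = 247.83 deg C


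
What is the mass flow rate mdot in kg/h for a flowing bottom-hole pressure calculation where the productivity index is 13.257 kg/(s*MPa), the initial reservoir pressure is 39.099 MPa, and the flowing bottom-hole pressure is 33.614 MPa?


mdot = (P_i - P_wf) * PI
mdot = (39.099 - 33.614) * 13.257
mdot = 72.71464 kg/s
Convert: 72.71464 kg/s * 3600.0 = 2.6177e+05 kg/h
mdot = 2.6177e+05 kg/h


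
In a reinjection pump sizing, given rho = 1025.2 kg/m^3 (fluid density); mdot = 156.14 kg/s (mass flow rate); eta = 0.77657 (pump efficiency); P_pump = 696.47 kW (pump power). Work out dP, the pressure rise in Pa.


dP = P_pump * rho * eta / mdot
dP = 696.47 * 1025.2 * 0.77657 / 156.14
dP = 3551.219 kPa
Convert: 3551.219 kPa * 1000.0 = 3.5512e+06 Pa
dP = 3.5512e+06 Pa


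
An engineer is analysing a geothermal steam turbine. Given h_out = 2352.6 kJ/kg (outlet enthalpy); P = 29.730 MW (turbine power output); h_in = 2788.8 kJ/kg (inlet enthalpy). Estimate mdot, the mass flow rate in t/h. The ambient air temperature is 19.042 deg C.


mdot = P * 1000 / (h_in - h_out)
mdot = 29.730 * 1000 / (2788.8 - 2352.6)
mdot = 68.15681 kg/s
Convert: 68.15681 kg/s * 3.6 = 245.36 t/h
mdot = 245.36 t/h


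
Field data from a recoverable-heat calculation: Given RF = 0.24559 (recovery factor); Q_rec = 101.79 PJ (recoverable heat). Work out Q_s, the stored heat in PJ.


Q_s = Q_rec / RF
Q_s = 101.79 / 0.24559
Q_s = 414.47 PJ


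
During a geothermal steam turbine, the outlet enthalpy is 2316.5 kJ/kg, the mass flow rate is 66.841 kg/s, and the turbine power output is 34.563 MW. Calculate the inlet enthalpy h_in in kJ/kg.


h_in = h_out + P * 1000 / mdot
h_in = 2316.5 + 34.563 * 1000 / 66.841
h_in = 2833.6 kJ/kg


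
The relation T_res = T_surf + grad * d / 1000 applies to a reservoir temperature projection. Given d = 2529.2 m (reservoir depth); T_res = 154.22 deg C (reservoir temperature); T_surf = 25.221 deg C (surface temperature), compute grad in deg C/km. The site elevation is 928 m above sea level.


grad = (T_res - T_surf) / d * 1000
grad = (154.22 - 25.221) / 2529.2 * 1000
grad = 51.004 deg C/km


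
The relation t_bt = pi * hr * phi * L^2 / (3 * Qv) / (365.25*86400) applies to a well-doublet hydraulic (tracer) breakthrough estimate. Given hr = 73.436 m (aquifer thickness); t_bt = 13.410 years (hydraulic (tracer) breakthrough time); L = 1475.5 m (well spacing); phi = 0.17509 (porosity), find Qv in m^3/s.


Qv = pi*hr*phi*L^2 / (3*t_bt*365.25*86400)
Qv = pi*73.436*0.17509*1475.5^2 / (3*13.410*365.25*86400)
Qv = 0.069270 m^3/s


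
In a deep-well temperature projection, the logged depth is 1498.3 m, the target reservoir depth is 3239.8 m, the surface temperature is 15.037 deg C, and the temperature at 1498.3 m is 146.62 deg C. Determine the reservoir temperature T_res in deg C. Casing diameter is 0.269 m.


Step 1: grad = (T_d1 - T_surf)/d1 * 1000 = (146.62 - 15.037)/1498.3 * 1000 = 87.82153 deg C/km
Step 2: T_res = T_surf + grad*d2/1000 = 15.037 + 87.82153*3239.8/1000 = 299.56 deg C
T_res = 299.56 deg C


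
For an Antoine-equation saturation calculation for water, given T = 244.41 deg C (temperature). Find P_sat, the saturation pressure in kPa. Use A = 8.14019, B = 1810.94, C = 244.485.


P_sat = 10^(A - B/(C + T)) / 760 * 0.101325
P_sat = 10^(8.14019 - 1810.94/(244.485 + 244.41)) / 760 * 0.101325
P_sat = 3.638680 MPa
Convert: 3.638680 MPa * 1000.0 = 3638.7 kPa
P_sat = 3638.7 kPa


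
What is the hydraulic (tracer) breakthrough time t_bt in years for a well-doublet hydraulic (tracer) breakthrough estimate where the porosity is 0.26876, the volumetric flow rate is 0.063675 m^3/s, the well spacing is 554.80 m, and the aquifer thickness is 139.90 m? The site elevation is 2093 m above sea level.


t_bt = pi * hr * phi * L^2 / (3 * Qv) / (365.25*86400)
t_bt = pi * 139.90 * 0.26876 * 554.80^2 / (3 * 0.063675) / (365.25*86400)
t_bt = 6.0313 years


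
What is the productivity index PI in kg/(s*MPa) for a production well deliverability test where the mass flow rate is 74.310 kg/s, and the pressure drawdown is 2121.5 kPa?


PI = mdot * 1000 / dP
PI = 74.310 * 1000 / 2121.5
PI = 35.027 kg/(s*MPa)


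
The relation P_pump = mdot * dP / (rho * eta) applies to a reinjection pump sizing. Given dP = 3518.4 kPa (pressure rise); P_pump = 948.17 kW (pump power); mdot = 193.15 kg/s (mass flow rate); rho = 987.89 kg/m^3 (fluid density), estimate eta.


eta = mdot * dP / (rho * P_pump)
eta = 193.15 * 3518.4 / (987.89 * 948.17)
eta = 0.72551


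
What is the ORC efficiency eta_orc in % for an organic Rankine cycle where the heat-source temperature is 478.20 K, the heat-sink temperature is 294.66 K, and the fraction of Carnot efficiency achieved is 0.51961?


eta_orc = (1 - Tc/Th) * f * 100
eta_orc = (1 - 294.66/478.20) * 0.51961 * 100
eta_orc = 19.943 %


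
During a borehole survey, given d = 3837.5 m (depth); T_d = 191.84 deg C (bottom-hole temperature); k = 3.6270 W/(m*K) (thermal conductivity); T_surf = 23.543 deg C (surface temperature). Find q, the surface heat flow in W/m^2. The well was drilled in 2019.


Step 1: grad = (T_d - T_surf)/d * 1000 = (191.84 - 23.543)/3837.5 * 1000 = 43.85590 deg C/km
Step 2: q = k * grad / 1000 = 3.627 * 43.85590 / 1000 = 0.15907 W/m^2
q = 0.15907 W/m^2


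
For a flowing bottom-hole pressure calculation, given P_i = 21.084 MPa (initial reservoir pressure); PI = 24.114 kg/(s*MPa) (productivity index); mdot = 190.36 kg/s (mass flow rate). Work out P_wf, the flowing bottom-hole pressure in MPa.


P_wf = P_i - mdot / PI
P_wf = 21.084 - 190.36 / 24.114
P_wf = 13.190 MPa


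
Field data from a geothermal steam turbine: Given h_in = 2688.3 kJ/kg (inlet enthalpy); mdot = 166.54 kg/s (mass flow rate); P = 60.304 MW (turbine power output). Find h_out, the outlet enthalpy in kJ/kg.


h_out = h_in - P * 1000 / mdot
h_out = 2688.3 - 60.304 * 1000 / 166.54
h_out = 2326.2 kJ/kg


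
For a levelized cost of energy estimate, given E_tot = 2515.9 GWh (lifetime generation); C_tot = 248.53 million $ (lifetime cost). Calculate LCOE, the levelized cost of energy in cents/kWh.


LCOE = C_tot / E_tot * 100
LCOE = 248.53 / 2515.9 * 100
LCOE = 9.8784 cents/kWh


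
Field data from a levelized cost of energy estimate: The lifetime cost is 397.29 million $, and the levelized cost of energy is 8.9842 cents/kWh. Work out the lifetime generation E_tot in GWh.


E_tot = C_tot / LCOE * 100
E_tot = 397.29 / 8.9842 * 100
E_tot = 4422.1 GWh


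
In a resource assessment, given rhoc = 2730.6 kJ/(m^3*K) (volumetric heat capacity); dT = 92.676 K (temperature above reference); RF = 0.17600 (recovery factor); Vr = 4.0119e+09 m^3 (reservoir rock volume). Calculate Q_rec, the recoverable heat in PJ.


Step 1: Q_s = Vr*rhoc*dT/1e12 = 4.0119e+09*2730.6*92.676/1e12 = 1015.256 PJ
Step 2: Q_rec = Q_s * RF = 1015.256 * 0.176 = 178.69 PJ
Q_rec = 178.69 PJ


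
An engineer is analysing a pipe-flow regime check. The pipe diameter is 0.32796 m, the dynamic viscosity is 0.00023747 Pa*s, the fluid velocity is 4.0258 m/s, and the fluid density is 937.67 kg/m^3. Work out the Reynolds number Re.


Re = rho * vel * D / mu
Re = 937.67 * 4.0258 * 0.32796 / 0.00023747
Re = 5.2133e+06


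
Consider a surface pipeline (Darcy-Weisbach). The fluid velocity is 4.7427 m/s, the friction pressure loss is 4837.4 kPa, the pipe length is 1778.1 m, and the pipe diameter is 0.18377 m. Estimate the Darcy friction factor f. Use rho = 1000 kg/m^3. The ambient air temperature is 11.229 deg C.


f = dP*1000 / ((L/D)*(rho*vel^2/2))
f = 4837.4*1000 / ((1778.1/0.18377)*(1000*4.7427^2/2))
f = 0.044454


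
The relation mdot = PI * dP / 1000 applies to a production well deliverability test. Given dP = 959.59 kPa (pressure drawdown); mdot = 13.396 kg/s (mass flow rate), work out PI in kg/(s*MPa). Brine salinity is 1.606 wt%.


PI = mdot * 1000 / dP
PI = 13.396 * 1000 / 959.59
PI = 13.960 kg/(s*MPa)


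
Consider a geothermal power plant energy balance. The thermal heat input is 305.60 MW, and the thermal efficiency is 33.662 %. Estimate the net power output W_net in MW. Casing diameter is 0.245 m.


W_net = eta / 100 * Q_in
W_net = 33.662 / 100 * 305.60
W_net = 102.87 MW


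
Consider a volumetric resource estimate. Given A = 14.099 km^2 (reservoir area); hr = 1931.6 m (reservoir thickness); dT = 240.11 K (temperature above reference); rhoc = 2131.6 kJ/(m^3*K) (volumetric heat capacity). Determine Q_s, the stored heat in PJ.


Step 1: Vr = A*1e6*hr = 14.099*1e6*1931.6 = 2.723363e+10 m^3
Step 2: Q_s = Vr*rhoc*dT/1e12 = 2.723363e+10*2131.6*240.11/1e12 = 13939 PJ
Q_s = 13939 PJ


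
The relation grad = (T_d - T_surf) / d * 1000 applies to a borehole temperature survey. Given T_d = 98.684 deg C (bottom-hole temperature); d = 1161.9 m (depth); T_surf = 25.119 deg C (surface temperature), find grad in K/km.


grad = (T_d - T_surf) / d * 1000
grad = (98.684 - 25.119) / 1161.9 * 1000
grad = 63.31440 deg C/km
Convert: 63.31440 deg C/km * 1.0 = 63.314 K/km
grad = 63.314 K/km


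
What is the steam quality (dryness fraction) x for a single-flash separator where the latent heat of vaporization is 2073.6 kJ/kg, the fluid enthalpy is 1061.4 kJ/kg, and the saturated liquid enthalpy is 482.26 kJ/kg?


x = (h - hf) / hfg
x = (1061.4 - 482.26) / 2073.6
x = 0.27929


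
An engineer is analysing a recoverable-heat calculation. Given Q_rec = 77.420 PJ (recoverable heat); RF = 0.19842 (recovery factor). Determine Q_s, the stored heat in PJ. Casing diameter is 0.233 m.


Q_s = Q_rec / RF
Q_s = 77.420 / 0.19842
Q_s = 390.18 PJ


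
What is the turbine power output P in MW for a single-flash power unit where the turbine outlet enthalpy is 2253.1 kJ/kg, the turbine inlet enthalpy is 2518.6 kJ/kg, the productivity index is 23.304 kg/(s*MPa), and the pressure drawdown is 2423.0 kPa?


Step 1: mdot = PI * dP / 1000 = 23.304 * 2423.0 / 1000 = 56.46559 kg/s
Step 2: P = mdot*(h_in - h_out)/1000 = 56.46559*(2518.6 - 2253.1)/1000 = 14.992 MW
P = 14.992 MW


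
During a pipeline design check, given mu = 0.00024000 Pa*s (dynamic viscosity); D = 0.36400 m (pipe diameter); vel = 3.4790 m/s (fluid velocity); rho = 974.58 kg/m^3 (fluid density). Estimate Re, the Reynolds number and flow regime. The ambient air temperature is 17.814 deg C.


Step 1: Re = rho*vel*D/mu = 974.58*3.479*0.364/0.00024 = 5.1424e+06
Step 2: Re = 5.1424e+06 > 4000, so flow is turbulent.
Re = 5.1424e+06 (turbulent)


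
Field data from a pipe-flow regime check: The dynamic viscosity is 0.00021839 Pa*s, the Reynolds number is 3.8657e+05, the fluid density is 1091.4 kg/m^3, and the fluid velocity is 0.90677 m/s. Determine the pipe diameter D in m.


D = Re * mu / (rho * vel)
D = 3.8657e+05 * 0.00021839 / (1091.4 * 0.90677)
D = 0.085306 m


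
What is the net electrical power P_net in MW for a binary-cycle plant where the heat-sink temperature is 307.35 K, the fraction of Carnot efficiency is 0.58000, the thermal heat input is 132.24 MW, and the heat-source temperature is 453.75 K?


Step 1: eta = (1 - Tc/Th)*f = (1 - 307.35/453.75)*0.58 = 0.1871339
Step 2: P_net = eta * Q_in = 0.1871339 * 132.24 = 24.747 MW
P_net = 24.747 MW


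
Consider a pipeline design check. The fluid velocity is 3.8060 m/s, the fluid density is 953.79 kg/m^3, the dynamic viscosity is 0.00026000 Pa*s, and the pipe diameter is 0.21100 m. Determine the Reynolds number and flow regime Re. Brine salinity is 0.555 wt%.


Step 1: Re = rho*vel*D/mu = 953.79*3.806*0.211/0.00026 = 2.9460e+06
Step 2: Re = 2.9460e+06 > 4000, so flow is turbulent.
Re = 2.9460e+06 (turbulent)


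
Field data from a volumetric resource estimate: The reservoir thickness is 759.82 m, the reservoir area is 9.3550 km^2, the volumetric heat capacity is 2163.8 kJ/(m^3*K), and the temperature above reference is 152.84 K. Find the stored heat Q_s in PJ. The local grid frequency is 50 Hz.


Step 1: Vr = A*1e6*hr = 9.355*1e6*759.82 = 7.108116e+09 m^3
Step 2: Q_s = Vr*rhoc*dT/1e12 = 7.108116e+09*2163.8*152.84/1e12 = 2350.8 PJ
Q_s = 2350.8 PJ


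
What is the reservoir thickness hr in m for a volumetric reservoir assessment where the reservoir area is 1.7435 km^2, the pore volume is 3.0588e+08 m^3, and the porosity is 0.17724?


hr = Vp / (A * 1e6 * phi)
hr = 3.0588e+08 / (1.7435 * 1e6 * 0.17724)
hr = 989.85 m


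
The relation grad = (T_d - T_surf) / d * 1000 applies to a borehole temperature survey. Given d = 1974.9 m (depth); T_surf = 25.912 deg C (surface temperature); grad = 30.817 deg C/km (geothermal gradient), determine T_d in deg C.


T_d = T_surf + grad * d / 1000
T_d = 25.912 + 30.817 * 1974.9 / 1000
T_d = 86.772 deg C


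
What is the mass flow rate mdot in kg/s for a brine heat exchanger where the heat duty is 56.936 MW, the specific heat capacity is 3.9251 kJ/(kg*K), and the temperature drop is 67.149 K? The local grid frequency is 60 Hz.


mdot = Q * 1000 / (cp * dT)
mdot = 56.936 * 1000 / (3.9251 * 67.149)
mdot = 216.02 kg/s


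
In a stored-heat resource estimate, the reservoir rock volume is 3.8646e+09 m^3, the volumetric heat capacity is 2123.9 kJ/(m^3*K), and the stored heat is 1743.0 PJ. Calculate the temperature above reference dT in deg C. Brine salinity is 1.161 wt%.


dT = Q_s * 1e12 / (Vr * rhoc)
dT = 1743.0 * 1e12 / (3.8646e+09 * 2123.9)
dT = 212.3532 K
Convert (temperature difference, 1 K = 1 deg C): 212.3532 K = 212.3532 deg C
dT = 212.35 deg C


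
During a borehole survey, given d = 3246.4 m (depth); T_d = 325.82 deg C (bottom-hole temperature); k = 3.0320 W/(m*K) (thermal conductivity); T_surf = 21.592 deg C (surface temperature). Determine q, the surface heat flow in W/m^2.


Step 1: grad = (T_d - T_surf)/d * 1000 = (325.82 - 21.592)/3246.4 * 1000 = 93.71242 deg C/km
Step 2: q = k * grad / 1000 = 3.032 * 93.71242 / 1000 = 0.28414 W/m^2
q = 0.28414 W/m^2


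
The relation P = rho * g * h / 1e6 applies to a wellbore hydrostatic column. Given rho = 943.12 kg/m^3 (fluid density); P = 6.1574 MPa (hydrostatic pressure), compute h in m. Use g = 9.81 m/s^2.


h = P * 1e6 / (g * rho)
h = 6.1574 * 1e6 / (9.81 * 943.12)
h = 665.52 m


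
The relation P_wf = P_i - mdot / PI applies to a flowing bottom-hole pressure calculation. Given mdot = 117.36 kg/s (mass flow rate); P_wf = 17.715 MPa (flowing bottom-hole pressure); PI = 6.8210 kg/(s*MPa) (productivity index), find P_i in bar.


P_i = P_wf + mdot / PI
P_i = 17.715 + 117.36 / 6.8210
P_i = 34.92069 MPa
Convert: 34.92069 MPa * 10.0 = 349.21 bar
P_i = 349.21 bar


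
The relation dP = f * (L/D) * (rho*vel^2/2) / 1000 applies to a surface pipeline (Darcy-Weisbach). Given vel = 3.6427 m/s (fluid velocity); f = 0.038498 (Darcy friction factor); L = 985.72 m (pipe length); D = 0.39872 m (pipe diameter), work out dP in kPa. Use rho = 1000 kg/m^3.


dP = f * (L/D) * (rho*vel^2/2) / 1000
dP = 0.038498 * (985.72/0.39872) * (1000*3.6427^2/2) / 1000
dP = 631.45 kPa


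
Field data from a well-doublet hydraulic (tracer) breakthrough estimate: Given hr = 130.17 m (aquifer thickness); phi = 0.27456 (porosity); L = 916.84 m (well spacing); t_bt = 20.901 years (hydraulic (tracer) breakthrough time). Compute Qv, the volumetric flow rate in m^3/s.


Qv = pi*hr*phi*L^2 / (3*t_bt*365.25*86400)
Qv = pi*130.17*0.27456*916.84^2 / (3*20.901*365.25*86400)
Qv = 0.047697 m^3/s


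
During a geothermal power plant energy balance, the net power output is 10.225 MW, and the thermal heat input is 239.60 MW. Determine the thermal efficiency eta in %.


eta = W_net / Q_in * 100
eta = 10.225 / 239.60 * 100
eta = 4.2675 %


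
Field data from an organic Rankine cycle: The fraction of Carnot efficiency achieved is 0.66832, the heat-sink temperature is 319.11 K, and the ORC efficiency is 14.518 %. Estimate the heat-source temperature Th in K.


Th = Tc / (1 - (eta_orc/100)/f)
Th = 319.11 / (1 - (14.518/100)/0.66832)
Th = 407.67 K


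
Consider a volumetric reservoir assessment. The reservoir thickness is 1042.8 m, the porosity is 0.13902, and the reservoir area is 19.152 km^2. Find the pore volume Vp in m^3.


Vp = A * 1e6 * hr * phi
Vp = 19.152 * 1e6 * 1042.8 * 0.13902
Vp = 2.7765e+09 m^3


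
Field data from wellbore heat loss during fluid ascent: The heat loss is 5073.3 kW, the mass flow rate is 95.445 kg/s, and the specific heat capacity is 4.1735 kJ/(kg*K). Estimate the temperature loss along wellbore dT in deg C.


dT = Q_loss / (mdot * cp)
dT = 5073.3 / (95.445 * 4.1735)
dT = 12.73611 K
Convert (temperature difference, 1 K = 1 deg C): 12.73611 K = 12.73611 deg C
dT = 12.736 deg C


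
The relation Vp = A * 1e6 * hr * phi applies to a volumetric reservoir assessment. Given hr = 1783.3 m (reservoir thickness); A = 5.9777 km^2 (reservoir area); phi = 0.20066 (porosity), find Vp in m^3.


Vp = A * 1e6 * hr * phi
Vp = 5.9777 * 1e6 * 1783.3 * 0.20066
Vp = 2.1390e+09 m^3


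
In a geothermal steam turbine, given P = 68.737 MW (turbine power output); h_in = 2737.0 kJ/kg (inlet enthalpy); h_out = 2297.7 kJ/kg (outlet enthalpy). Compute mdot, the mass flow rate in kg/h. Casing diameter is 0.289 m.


mdot = P * 1000 / (h_in - h_out)
mdot = 68.737 * 1000 / (2737.0 - 2297.7)
mdot = 156.4694 kg/s
Convert: 156.4694 kg/s * 3600.0 = 5.6329e+05 kg/h
mdot = 5.6329e+05 kg/h


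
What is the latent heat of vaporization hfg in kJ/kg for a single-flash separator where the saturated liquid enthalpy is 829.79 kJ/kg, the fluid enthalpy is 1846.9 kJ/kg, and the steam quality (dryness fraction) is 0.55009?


hfg = (h - hf) / x
hfg = (1846.9 - 829.79) / 0.55009
hfg = 1849.0 kJ/kg


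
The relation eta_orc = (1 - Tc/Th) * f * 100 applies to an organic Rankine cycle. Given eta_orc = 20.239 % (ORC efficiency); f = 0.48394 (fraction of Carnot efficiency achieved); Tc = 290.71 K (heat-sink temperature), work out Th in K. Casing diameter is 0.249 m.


Th = Tc / (1 - (eta_orc/100)/f)
Th = 290.71 / (1 - (20.239/100)/0.48394)
Th = 499.68 K


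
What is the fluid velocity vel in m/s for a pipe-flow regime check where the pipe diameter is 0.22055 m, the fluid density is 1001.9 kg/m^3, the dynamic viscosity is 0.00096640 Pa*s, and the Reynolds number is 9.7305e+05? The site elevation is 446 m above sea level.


vel = Re * mu / (rho * D)
vel = 9.7305e+05 * 0.00096640 / (1001.9 * 0.22055)
vel = 4.2556 m/s


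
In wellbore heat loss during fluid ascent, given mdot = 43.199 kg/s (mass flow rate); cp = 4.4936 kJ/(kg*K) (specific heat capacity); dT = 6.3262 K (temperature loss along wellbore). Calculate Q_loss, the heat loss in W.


Q_loss = mdot * cp * dT
Q_loss = 43.199 * 4.4936 * 6.3262
Q_loss = 1228.036 kW
Convert: 1228.036 kW * 1000.0 = 1.2280e+06 W
Q_loss = 1.2280e+06 W


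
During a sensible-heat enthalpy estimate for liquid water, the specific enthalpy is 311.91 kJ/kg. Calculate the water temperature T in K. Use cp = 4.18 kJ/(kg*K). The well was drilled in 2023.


T = h / cp
T = 311.91 / 4.18
T = 74.61962 deg C
Convert to K: 74.61962 + 273.15 = 347.77 K
T = 347.77 K


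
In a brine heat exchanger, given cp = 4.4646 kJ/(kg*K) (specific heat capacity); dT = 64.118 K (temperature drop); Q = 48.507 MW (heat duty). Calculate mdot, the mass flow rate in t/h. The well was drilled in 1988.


mdot = Q * 1000 / (cp * dT)
mdot = 48.507 * 1000 / (4.4646 * 64.118)
mdot = 169.4501 kg/s
Convert: 169.4501 kg/s * 3.6 = 610.02 t/h
mdot = 610.02 t/h


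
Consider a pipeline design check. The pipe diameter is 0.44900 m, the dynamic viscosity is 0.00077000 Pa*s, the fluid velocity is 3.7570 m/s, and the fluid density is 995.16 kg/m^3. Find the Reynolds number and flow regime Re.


Step 1: Re = rho*vel*D/mu = 995.16*3.757*0.449/0.00077 = 2.1802e+06
Step 2: Re = 2.1802e+06 > 4000, so flow is turbulent.
Re = 2.1802e+06 (turbulent)


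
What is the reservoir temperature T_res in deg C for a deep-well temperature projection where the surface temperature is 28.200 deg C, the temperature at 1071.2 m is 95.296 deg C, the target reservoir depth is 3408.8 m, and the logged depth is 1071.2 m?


Step 1: grad = (T_d1 - T_surf)/d1 * 1000 = (95.296 - 28.2)/1071.2 * 1000 = 62.63630 deg C/km
Step 2: T_res = T_surf + grad*d2/1000 = 28.2 + 62.63630*3408.8/1000 = 241.71 deg C
T_res = 241.71 deg C


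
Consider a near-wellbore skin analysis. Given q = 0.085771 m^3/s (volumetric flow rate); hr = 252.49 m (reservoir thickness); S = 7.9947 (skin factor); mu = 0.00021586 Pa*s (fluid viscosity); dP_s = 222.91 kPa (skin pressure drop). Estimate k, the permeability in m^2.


k = S*q*mu / (2*pi*dP_s*1000*hr)
k = 7.9947*0.085771*0.00021586 / (2*pi*222.91*1000*252.49)
k = 4.1856e-13 m^2


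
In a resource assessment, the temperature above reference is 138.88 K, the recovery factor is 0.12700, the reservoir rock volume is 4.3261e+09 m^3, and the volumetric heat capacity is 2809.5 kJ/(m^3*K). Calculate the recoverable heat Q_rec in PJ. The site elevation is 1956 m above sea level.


Step 1: Q_s = Vr*rhoc*dT/1e12 = 4.3261e+09*2809.5*138.88/1e12 = 1687.972 PJ
Step 2: Q_rec = Q_s * RF = 1687.972 * 0.127 = 214.37 PJ
Q_rec = 214.37 PJ


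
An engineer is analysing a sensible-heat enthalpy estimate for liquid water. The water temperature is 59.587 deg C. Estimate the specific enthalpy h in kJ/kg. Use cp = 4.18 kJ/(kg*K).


h = cp * T
h = 4.18 * 59.587
h = 249.07 kJ/kg


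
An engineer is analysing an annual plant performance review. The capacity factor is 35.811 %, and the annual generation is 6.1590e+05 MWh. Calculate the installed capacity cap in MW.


cap = E_a / (CF/100 * 8760)
cap = 6.1590e+05 / (35.811/100 * 8760)
cap = 196.33 MW


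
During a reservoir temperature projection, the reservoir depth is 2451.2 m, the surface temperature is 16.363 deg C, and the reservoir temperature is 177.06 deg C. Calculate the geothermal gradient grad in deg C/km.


grad = (T_res - T_surf) / d * 1000
grad = (177.06 - 16.363) / 2451.2 * 1000
grad = 65.559 deg C/km


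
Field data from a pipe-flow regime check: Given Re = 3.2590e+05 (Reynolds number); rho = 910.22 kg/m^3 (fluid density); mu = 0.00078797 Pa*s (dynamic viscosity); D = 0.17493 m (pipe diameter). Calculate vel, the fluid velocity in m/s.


vel = Re * mu / (rho * D)
vel = 3.2590e+05 * 0.00078797 / (910.22 * 0.17493)
vel = 1.6128 m/s


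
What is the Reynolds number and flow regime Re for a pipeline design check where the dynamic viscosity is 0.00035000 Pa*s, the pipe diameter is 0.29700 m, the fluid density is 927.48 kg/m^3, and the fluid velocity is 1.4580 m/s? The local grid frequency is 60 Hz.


Step 1: Re = rho*vel*D/mu = 927.48*1.458*0.297/0.00035 = 1.1475e+06
Step 2: Re = 1.1475e+06 > 4000, so flow is turbulent.
Re = 1.1475e+06 (turbulent)


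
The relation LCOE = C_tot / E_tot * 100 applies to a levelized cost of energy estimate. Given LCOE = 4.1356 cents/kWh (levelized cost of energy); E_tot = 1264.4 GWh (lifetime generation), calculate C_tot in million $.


C_tot = LCOE / 100 * E_tot
C_tot = 4.1356 / 100 * 1264.4
C_tot = 52.291 million $


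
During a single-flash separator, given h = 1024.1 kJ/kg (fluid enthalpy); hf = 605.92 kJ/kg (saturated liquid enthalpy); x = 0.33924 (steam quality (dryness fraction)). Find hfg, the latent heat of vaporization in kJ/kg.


hfg = (h - hf) / x
hfg = (1024.1 - 605.92) / 0.33924
hfg = 1232.7 kJ/kg


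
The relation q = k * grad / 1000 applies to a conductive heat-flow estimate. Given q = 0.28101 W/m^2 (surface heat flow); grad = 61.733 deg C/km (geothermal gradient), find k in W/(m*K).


k = q * 1000 / grad
k = 0.28101 * 1000 / 61.733
k = 4.5520 W/(m*K)


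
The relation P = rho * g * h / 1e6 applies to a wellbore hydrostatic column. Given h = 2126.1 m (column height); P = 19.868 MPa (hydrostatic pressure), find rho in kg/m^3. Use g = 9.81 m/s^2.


rho = P * 1e6 / (g * h)
rho = 19.868 * 1e6 / (9.81 * 2126.1)
rho = 952.58 kg/m^3


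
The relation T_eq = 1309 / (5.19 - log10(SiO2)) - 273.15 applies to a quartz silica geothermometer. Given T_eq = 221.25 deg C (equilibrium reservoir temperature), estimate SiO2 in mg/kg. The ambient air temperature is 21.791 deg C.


SiO2 = 10^(5.19 - 1309/(T_eq + 273.15))
SiO2 = 10^(5.19 - 1309/(221.25 + 273.15))
SiO2 = 348.62 mg/kg


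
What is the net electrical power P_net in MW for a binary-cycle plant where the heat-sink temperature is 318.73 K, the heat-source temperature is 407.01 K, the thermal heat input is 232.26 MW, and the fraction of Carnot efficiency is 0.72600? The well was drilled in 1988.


Step 1: eta = (1 - Tc/Th)*f = (1 - 318.73/407.01)*0.726 = 0.1574686
Step 2: P_net = eta * Q_in = 0.1574686 * 232.26 = 36.574 MW
P_net = 36.574 MW


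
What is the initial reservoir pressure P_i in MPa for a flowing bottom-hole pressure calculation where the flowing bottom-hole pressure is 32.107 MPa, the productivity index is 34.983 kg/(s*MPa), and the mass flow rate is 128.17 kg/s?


P_i = P_wf + mdot / PI
P_i = 32.107 + 128.17 / 34.983
P_i = 35.771 MPa


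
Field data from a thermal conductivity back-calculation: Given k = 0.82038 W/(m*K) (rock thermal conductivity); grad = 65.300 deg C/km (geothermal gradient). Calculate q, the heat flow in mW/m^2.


q = k * grad / 1000
q = 0.82038 * 65.300 / 1000
q = 0.05357081 W/m^2
Convert: 0.05357081 W/m^2 * 1000.0 = 53.571 mW/m^2
q = 53.571 mW/m^2


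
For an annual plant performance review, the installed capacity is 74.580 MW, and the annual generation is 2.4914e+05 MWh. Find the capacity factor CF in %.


CF = E_a / (cap * 8760) * 100
CF = 2.4914e+05 / (74.580 * 8760) * 100
CF = 38.134 %


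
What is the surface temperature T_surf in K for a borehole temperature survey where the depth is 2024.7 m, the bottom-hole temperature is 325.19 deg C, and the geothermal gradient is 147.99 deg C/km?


T_surf = T_d - grad * d / 1000
T_surf = 325.19 - 147.99 * 2024.7 / 1000
T_surf = 25.55465 deg C
Convert to K: 25.55465 + 273.15 = 298.70 K
T_surf = 298.70 K


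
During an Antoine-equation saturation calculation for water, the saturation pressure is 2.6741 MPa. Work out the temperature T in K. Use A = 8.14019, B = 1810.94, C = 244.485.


T = B / (A - log10(P_sat * 760 / 0.101325)) - C
T = 1810.94 / (8.14019 - log10(2.6741 * 760 / 0.101325)) - 244.485
T = 227.3701 deg C
Convert to K: 227.3701 + 273.15 = 500.52 K
T = 500.52 K


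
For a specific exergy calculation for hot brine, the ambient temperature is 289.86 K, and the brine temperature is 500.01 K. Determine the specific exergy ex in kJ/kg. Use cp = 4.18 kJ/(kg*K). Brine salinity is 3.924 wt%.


ex = cp * ((T_b - T_0) - T_0 * ln(T_b/T_0))
ex = 4.18 * ((500.01 - 289.86) - 289.86 * ln(500.01/289.86))
ex = 217.82 kJ/kg


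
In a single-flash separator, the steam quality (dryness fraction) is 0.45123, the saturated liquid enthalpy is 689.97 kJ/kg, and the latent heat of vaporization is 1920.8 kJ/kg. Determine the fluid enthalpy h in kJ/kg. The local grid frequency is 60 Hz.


h = hf + x * hfg
h = 689.97 + 0.45123 * 1920.8
h = 1556.7 kJ/kg


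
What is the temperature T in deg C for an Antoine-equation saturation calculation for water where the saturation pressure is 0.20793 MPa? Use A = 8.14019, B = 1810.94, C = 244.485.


T = B / (A - log10(P_sat * 760 / 0.101325)) - C
T = 1810.94 / (8.14019 - log10(0.20793 * 760 / 0.101325)) - 244.485
T = 121.57 deg C


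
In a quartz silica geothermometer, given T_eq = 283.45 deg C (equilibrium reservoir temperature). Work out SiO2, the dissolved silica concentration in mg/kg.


SiO2 = 10^(5.19 - 1309/(T_eq + 273.15))
SiO2 = 10^(5.19 - 1309/(283.45 + 273.15))
SiO2 = 689.00 mg/kg


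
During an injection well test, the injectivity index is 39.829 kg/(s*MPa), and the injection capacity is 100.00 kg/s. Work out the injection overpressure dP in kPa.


dP = mdot * 1000 / II
dP = 100.00 * 1000 / 39.829
dP = 2510.7 kPa


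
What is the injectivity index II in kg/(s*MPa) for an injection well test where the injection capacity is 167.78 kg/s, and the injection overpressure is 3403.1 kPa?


II = mdot * 1000 / dP
II = 167.78 * 1000 / 3403.1
II = 49.302 kg/(s*MPa)


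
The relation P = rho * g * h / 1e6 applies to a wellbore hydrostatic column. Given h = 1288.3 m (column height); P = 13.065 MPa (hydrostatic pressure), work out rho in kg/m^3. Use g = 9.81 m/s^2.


rho = P * 1e6 / (g * h)
rho = 13.065 * 1e6 / (9.81 * 1288.3)
rho = 1033.8 kg/m^3


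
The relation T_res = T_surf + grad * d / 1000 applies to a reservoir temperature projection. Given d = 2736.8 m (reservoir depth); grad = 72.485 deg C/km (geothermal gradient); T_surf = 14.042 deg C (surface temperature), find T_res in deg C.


T_res = T_surf + grad * d / 1000
T_res = 14.042 + 72.485 * 2736.8 / 1000
T_res = 212.42 deg C
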